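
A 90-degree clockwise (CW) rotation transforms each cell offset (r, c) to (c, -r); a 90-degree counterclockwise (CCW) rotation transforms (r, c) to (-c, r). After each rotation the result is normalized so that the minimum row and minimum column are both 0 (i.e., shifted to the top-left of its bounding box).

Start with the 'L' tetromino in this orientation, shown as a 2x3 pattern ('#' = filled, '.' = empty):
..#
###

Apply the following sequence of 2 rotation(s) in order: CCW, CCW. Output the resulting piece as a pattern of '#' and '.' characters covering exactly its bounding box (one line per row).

Start:
..#
###
After rotation 1 (CCW):
##
.#
.#
After rotation 2 (CCW):
###
#..

Answer: ###
#..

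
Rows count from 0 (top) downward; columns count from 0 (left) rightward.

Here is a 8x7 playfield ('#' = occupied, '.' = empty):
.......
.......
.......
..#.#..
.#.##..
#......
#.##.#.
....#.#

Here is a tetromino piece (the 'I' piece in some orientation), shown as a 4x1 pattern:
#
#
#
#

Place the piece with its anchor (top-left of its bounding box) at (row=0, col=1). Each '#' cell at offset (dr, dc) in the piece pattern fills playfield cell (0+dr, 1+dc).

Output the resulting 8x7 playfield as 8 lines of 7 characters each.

Fill (0+0,1+0) = (0,1)
Fill (0+1,1+0) = (1,1)
Fill (0+2,1+0) = (2,1)
Fill (0+3,1+0) = (3,1)

Answer: .#.....
.#.....
.#.....
.##.#..
.#.##..
#......
#.##.#.
....#.#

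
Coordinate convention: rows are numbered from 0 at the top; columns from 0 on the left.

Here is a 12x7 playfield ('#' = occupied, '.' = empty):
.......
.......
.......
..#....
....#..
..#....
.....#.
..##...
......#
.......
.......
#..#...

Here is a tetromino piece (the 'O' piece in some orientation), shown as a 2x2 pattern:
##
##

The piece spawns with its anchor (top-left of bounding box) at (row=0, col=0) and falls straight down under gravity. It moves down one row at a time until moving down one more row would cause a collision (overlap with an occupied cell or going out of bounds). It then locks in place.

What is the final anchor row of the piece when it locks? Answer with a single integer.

Answer: 9

Derivation:
Spawn at (row=0, col=0). Try each row:
  row 0: fits
  row 1: fits
  row 2: fits
  row 3: fits
  row 4: fits
  row 5: fits
  row 6: fits
  row 7: fits
  row 8: fits
  row 9: fits
  row 10: blocked -> lock at row 9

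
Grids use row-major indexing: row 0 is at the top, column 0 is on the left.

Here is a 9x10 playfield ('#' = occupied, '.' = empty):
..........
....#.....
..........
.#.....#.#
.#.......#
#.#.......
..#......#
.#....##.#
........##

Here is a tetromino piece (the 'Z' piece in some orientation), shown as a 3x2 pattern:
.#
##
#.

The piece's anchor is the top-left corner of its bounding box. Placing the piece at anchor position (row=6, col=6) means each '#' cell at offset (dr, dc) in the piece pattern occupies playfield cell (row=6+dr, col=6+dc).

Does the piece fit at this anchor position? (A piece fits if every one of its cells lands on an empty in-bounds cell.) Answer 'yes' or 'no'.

Answer: no

Derivation:
Check each piece cell at anchor (6, 6):
  offset (0,1) -> (6,7): empty -> OK
  offset (1,0) -> (7,6): occupied ('#') -> FAIL
  offset (1,1) -> (7,7): occupied ('#') -> FAIL
  offset (2,0) -> (8,6): empty -> OK
All cells valid: no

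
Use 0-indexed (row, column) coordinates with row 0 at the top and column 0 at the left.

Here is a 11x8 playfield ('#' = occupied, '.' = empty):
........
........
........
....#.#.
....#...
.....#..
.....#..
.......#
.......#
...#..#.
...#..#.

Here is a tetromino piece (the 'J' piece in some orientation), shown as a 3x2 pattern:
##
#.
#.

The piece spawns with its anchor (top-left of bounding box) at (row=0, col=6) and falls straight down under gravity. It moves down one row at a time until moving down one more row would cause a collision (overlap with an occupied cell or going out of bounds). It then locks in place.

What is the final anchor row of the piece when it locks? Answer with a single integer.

Spawn at (row=0, col=6). Try each row:
  row 0: fits
  row 1: blocked -> lock at row 0

Answer: 0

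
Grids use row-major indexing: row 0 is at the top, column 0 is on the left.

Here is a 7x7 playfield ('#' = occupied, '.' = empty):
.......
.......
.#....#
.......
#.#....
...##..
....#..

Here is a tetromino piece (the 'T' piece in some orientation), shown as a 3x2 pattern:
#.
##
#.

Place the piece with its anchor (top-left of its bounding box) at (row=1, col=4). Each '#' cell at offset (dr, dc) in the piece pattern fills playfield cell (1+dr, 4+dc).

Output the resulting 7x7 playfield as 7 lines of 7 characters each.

Fill (1+0,4+0) = (1,4)
Fill (1+1,4+0) = (2,4)
Fill (1+1,4+1) = (2,5)
Fill (1+2,4+0) = (3,4)

Answer: .......
....#..
.#..###
....#..
#.#....
...##..
....#..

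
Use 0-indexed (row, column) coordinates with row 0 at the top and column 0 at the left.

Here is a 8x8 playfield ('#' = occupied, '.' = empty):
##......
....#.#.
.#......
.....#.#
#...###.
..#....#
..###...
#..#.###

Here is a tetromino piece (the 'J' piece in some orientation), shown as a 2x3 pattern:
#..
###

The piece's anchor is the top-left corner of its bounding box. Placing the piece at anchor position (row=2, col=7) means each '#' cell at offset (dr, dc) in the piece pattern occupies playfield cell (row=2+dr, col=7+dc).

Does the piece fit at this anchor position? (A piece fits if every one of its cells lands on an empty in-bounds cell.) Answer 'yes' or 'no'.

Check each piece cell at anchor (2, 7):
  offset (0,0) -> (2,7): empty -> OK
  offset (1,0) -> (3,7): occupied ('#') -> FAIL
  offset (1,1) -> (3,8): out of bounds -> FAIL
  offset (1,2) -> (3,9): out of bounds -> FAIL
All cells valid: no

Answer: no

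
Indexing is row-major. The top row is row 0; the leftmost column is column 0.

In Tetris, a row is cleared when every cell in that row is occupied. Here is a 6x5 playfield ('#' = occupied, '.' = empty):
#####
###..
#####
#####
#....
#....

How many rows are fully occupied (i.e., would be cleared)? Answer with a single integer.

Answer: 3

Derivation:
Check each row:
  row 0: 0 empty cells -> FULL (clear)
  row 1: 2 empty cells -> not full
  row 2: 0 empty cells -> FULL (clear)
  row 3: 0 empty cells -> FULL (clear)
  row 4: 4 empty cells -> not full
  row 5: 4 empty cells -> not full
Total rows cleared: 3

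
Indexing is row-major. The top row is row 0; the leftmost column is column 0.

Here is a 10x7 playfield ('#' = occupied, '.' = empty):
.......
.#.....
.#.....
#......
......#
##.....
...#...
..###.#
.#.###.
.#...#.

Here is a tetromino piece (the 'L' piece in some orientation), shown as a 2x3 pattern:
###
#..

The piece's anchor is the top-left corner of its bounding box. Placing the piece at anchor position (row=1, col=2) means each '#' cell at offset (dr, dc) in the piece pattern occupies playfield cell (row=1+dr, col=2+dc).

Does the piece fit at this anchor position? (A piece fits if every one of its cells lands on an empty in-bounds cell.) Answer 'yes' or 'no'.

Check each piece cell at anchor (1, 2):
  offset (0,0) -> (1,2): empty -> OK
  offset (0,1) -> (1,3): empty -> OK
  offset (0,2) -> (1,4): empty -> OK
  offset (1,0) -> (2,2): empty -> OK
All cells valid: yes

Answer: yes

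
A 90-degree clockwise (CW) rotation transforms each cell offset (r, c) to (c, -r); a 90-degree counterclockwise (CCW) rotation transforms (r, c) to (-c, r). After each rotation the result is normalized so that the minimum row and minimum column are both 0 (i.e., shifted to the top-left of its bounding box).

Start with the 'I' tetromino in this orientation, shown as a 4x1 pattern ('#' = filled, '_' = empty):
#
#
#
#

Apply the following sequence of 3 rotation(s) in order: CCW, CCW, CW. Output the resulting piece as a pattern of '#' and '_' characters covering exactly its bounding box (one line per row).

Answer: ####

Derivation:
Start:
#
#
#
#
After rotation 1 (CCW):
####
After rotation 2 (CCW):
#
#
#
#
After rotation 3 (CW):
####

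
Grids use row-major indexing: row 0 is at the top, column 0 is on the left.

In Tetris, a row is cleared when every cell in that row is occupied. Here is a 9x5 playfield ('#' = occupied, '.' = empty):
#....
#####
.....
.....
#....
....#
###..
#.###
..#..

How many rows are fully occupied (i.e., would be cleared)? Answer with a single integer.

Answer: 1

Derivation:
Check each row:
  row 0: 4 empty cells -> not full
  row 1: 0 empty cells -> FULL (clear)
  row 2: 5 empty cells -> not full
  row 3: 5 empty cells -> not full
  row 4: 4 empty cells -> not full
  row 5: 4 empty cells -> not full
  row 6: 2 empty cells -> not full
  row 7: 1 empty cell -> not full
  row 8: 4 empty cells -> not full
Total rows cleared: 1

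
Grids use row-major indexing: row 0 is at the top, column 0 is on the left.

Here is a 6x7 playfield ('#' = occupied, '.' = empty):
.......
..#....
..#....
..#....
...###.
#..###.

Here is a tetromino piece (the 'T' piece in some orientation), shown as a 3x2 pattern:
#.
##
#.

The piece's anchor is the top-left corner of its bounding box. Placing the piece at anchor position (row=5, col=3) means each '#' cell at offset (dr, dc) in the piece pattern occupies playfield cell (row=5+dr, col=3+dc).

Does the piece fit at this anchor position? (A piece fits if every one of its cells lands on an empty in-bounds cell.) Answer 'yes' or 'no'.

Answer: no

Derivation:
Check each piece cell at anchor (5, 3):
  offset (0,0) -> (5,3): occupied ('#') -> FAIL
  offset (1,0) -> (6,3): out of bounds -> FAIL
  offset (1,1) -> (6,4): out of bounds -> FAIL
  offset (2,0) -> (7,3): out of bounds -> FAIL
All cells valid: no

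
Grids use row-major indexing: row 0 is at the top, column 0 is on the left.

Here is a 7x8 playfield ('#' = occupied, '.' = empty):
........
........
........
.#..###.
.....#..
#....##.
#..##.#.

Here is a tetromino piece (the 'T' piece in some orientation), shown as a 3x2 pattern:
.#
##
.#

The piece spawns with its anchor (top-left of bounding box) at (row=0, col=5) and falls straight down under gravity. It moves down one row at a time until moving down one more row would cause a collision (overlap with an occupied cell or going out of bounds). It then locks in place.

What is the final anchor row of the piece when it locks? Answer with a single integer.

Answer: 0

Derivation:
Spawn at (row=0, col=5). Try each row:
  row 0: fits
  row 1: blocked -> lock at row 0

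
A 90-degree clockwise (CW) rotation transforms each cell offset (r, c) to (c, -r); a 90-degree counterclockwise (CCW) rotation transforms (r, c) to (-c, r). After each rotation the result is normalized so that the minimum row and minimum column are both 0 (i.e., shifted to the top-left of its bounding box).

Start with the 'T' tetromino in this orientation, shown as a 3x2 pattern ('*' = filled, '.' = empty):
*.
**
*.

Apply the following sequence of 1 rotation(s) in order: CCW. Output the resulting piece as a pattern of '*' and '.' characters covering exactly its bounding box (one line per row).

Start:
*.
**
*.
After rotation 1 (CCW):
.*.
***

Answer: .*.
***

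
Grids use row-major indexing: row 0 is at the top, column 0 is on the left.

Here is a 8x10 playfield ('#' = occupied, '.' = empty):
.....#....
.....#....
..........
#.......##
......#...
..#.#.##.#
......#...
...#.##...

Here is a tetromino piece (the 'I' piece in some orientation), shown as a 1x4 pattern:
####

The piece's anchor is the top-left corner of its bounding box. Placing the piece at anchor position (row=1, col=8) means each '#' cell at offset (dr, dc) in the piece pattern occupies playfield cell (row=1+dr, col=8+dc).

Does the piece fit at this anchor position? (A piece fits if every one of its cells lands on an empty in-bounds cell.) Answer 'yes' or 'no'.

Answer: no

Derivation:
Check each piece cell at anchor (1, 8):
  offset (0,0) -> (1,8): empty -> OK
  offset (0,1) -> (1,9): empty -> OK
  offset (0,2) -> (1,10): out of bounds -> FAIL
  offset (0,3) -> (1,11): out of bounds -> FAIL
All cells valid: no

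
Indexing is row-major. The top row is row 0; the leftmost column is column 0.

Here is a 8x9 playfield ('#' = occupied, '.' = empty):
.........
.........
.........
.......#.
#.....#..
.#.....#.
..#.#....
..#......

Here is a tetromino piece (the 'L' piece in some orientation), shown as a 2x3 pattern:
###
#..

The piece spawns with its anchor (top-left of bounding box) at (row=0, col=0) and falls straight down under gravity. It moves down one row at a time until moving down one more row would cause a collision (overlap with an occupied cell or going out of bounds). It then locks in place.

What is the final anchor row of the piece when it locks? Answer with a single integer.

Spawn at (row=0, col=0). Try each row:
  row 0: fits
  row 1: fits
  row 2: fits
  row 3: blocked -> lock at row 2

Answer: 2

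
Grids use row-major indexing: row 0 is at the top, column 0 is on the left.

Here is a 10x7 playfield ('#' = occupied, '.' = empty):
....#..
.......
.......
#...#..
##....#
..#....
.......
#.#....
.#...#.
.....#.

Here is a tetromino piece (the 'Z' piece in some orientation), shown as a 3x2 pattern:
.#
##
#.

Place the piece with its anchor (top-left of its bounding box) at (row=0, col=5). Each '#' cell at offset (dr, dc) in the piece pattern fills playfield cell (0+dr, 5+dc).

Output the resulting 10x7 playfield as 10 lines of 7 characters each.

Answer: ....#.#
.....##
.....#.
#...#..
##....#
..#....
.......
#.#....
.#...#.
.....#.

Derivation:
Fill (0+0,5+1) = (0,6)
Fill (0+1,5+0) = (1,5)
Fill (0+1,5+1) = (1,6)
Fill (0+2,5+0) = (2,5)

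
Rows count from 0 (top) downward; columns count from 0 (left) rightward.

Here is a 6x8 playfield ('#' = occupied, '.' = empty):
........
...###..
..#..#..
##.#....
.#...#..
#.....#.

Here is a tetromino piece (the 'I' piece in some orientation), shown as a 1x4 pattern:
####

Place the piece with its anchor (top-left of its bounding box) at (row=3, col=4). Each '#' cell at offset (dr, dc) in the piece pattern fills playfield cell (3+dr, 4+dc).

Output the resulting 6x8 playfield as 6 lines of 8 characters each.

Answer: ........
...###..
..#..#..
##.#####
.#...#..
#.....#.

Derivation:
Fill (3+0,4+0) = (3,4)
Fill (3+0,4+1) = (3,5)
Fill (3+0,4+2) = (3,6)
Fill (3+0,4+3) = (3,7)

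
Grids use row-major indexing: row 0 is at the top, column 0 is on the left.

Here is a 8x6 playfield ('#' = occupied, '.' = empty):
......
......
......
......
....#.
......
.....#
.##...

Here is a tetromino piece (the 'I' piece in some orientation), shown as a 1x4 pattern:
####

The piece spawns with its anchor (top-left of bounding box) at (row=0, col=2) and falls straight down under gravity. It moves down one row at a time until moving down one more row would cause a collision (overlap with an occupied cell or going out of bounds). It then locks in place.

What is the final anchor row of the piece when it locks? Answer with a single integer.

Answer: 3

Derivation:
Spawn at (row=0, col=2). Try each row:
  row 0: fits
  row 1: fits
  row 2: fits
  row 3: fits
  row 4: blocked -> lock at row 3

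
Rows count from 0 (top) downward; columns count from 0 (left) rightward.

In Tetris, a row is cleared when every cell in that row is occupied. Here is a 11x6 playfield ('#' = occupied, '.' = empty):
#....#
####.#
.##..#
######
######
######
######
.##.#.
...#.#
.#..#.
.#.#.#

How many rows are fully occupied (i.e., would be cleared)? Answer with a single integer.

Check each row:
  row 0: 4 empty cells -> not full
  row 1: 1 empty cell -> not full
  row 2: 3 empty cells -> not full
  row 3: 0 empty cells -> FULL (clear)
  row 4: 0 empty cells -> FULL (clear)
  row 5: 0 empty cells -> FULL (clear)
  row 6: 0 empty cells -> FULL (clear)
  row 7: 3 empty cells -> not full
  row 8: 4 empty cells -> not full
  row 9: 4 empty cells -> not full
  row 10: 3 empty cells -> not full
Total rows cleared: 4

Answer: 4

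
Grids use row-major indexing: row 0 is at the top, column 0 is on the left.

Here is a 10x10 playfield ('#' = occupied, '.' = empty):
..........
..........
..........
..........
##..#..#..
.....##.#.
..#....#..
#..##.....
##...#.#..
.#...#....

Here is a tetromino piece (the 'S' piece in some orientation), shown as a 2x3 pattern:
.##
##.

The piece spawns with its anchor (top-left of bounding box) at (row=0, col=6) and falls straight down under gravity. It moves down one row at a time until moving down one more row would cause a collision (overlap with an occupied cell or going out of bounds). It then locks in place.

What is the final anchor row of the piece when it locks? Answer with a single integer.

Answer: 2

Derivation:
Spawn at (row=0, col=6). Try each row:
  row 0: fits
  row 1: fits
  row 2: fits
  row 3: blocked -> lock at row 2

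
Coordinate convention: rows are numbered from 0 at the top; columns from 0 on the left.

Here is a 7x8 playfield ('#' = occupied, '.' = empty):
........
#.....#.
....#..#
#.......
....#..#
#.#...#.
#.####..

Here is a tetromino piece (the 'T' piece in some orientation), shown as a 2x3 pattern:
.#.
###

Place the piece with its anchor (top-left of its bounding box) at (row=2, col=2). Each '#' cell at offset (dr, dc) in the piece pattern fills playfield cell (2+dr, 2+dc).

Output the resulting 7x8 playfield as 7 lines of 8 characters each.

Fill (2+0,2+1) = (2,3)
Fill (2+1,2+0) = (3,2)
Fill (2+1,2+1) = (3,3)
Fill (2+1,2+2) = (3,4)

Answer: ........
#.....#.
...##..#
#.###...
....#..#
#.#...#.
#.####..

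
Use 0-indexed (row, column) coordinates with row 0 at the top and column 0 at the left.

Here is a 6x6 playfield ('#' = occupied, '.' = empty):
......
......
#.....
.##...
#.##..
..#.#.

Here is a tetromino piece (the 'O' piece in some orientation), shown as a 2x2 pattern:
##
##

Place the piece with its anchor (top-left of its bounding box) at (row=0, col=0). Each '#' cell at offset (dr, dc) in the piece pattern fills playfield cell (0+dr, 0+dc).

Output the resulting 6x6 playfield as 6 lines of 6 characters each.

Answer: ##....
##....
#.....
.##...
#.##..
..#.#.

Derivation:
Fill (0+0,0+0) = (0,0)
Fill (0+0,0+1) = (0,1)
Fill (0+1,0+0) = (1,0)
Fill (0+1,0+1) = (1,1)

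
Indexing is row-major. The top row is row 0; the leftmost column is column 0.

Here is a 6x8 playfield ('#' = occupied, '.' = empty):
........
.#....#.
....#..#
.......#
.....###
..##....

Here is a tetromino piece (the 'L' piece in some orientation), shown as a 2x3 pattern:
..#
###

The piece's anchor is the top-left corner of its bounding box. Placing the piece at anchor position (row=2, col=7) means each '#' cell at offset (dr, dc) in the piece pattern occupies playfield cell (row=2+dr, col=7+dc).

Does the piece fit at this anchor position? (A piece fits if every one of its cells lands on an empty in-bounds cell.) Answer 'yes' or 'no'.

Answer: no

Derivation:
Check each piece cell at anchor (2, 7):
  offset (0,2) -> (2,9): out of bounds -> FAIL
  offset (1,0) -> (3,7): occupied ('#') -> FAIL
  offset (1,1) -> (3,8): out of bounds -> FAIL
  offset (1,2) -> (3,9): out of bounds -> FAIL
All cells valid: no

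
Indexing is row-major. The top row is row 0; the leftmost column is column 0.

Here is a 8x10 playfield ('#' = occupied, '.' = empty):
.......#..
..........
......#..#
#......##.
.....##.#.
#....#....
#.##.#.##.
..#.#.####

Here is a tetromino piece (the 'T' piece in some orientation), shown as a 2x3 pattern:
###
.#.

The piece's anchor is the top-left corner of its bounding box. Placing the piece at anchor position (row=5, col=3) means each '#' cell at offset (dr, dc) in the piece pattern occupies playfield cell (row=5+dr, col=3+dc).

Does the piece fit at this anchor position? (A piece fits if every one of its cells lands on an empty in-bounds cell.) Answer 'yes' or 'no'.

Answer: no

Derivation:
Check each piece cell at anchor (5, 3):
  offset (0,0) -> (5,3): empty -> OK
  offset (0,1) -> (5,4): empty -> OK
  offset (0,2) -> (5,5): occupied ('#') -> FAIL
  offset (1,1) -> (6,4): empty -> OK
All cells valid: no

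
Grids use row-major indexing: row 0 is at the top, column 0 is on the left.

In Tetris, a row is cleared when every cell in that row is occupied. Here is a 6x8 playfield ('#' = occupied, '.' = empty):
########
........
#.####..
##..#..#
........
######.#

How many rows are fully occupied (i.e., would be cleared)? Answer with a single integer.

Answer: 1

Derivation:
Check each row:
  row 0: 0 empty cells -> FULL (clear)
  row 1: 8 empty cells -> not full
  row 2: 3 empty cells -> not full
  row 3: 4 empty cells -> not full
  row 4: 8 empty cells -> not full
  row 5: 1 empty cell -> not full
Total rows cleared: 1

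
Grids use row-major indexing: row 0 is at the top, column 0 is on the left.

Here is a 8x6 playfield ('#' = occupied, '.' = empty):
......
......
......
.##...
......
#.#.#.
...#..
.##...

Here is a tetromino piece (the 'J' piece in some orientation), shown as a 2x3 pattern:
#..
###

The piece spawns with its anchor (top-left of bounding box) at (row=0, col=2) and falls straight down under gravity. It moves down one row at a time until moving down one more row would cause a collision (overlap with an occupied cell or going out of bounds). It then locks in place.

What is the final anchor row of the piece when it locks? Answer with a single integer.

Answer: 1

Derivation:
Spawn at (row=0, col=2). Try each row:
  row 0: fits
  row 1: fits
  row 2: blocked -> lock at row 1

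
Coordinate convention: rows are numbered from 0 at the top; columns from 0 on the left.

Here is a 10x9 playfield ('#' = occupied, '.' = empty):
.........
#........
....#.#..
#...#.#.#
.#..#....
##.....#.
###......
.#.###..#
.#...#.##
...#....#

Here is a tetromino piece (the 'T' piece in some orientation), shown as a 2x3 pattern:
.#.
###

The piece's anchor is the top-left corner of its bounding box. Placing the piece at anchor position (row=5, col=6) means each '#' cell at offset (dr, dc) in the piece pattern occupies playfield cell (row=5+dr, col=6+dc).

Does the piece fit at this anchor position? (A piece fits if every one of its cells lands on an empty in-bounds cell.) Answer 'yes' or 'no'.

Check each piece cell at anchor (5, 6):
  offset (0,1) -> (5,7): occupied ('#') -> FAIL
  offset (1,0) -> (6,6): empty -> OK
  offset (1,1) -> (6,7): empty -> OK
  offset (1,2) -> (6,8): empty -> OK
All cells valid: no

Answer: no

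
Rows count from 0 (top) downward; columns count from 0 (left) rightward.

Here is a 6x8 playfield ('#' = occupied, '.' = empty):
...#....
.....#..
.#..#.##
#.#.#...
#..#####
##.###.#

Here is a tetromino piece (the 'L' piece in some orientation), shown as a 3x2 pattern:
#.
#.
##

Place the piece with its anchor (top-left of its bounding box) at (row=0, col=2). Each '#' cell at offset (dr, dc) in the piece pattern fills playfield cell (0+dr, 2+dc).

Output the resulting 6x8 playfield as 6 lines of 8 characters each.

Answer: ..##....
..#..#..
.####.##
#.#.#...
#..#####
##.###.#

Derivation:
Fill (0+0,2+0) = (0,2)
Fill (0+1,2+0) = (1,2)
Fill (0+2,2+0) = (2,2)
Fill (0+2,2+1) = (2,3)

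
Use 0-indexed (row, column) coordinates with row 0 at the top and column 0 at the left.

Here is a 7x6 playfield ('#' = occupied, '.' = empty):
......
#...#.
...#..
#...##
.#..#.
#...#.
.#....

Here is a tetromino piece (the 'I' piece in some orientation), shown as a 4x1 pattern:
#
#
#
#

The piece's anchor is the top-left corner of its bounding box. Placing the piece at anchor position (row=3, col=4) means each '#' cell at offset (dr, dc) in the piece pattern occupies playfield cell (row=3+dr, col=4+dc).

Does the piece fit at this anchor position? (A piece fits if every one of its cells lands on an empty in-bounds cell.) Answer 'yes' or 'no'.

Answer: no

Derivation:
Check each piece cell at anchor (3, 4):
  offset (0,0) -> (3,4): occupied ('#') -> FAIL
  offset (1,0) -> (4,4): occupied ('#') -> FAIL
  offset (2,0) -> (5,4): occupied ('#') -> FAIL
  offset (3,0) -> (6,4): empty -> OK
All cells valid: no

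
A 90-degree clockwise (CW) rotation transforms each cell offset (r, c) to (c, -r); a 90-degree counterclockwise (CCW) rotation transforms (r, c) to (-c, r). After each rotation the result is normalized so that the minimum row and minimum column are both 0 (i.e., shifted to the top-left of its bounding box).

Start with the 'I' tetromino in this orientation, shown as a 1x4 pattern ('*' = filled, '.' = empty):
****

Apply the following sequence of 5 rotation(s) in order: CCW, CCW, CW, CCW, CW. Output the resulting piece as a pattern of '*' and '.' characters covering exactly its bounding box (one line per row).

Answer: *
*
*
*

Derivation:
Start:
****
After rotation 1 (CCW):
*
*
*
*
After rotation 2 (CCW):
****
After rotation 3 (CW):
*
*
*
*
After rotation 4 (CCW):
****
After rotation 5 (CW):
*
*
*
*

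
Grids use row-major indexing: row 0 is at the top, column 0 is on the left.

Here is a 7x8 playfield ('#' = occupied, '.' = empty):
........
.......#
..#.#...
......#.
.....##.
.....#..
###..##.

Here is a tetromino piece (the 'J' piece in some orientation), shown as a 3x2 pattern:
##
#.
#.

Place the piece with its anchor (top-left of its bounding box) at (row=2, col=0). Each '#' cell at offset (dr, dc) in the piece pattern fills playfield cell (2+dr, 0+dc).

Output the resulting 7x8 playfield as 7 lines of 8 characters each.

Answer: ........
.......#
###.#...
#.....#.
#....##.
.....#..
###..##.

Derivation:
Fill (2+0,0+0) = (2,0)
Fill (2+0,0+1) = (2,1)
Fill (2+1,0+0) = (3,0)
Fill (2+2,0+0) = (4,0)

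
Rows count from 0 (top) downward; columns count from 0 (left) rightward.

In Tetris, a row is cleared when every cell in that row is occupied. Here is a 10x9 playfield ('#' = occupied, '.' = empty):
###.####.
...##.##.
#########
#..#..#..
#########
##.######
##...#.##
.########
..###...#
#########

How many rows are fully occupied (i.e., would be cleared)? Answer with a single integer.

Answer: 3

Derivation:
Check each row:
  row 0: 2 empty cells -> not full
  row 1: 5 empty cells -> not full
  row 2: 0 empty cells -> FULL (clear)
  row 3: 6 empty cells -> not full
  row 4: 0 empty cells -> FULL (clear)
  row 5: 1 empty cell -> not full
  row 6: 4 empty cells -> not full
  row 7: 1 empty cell -> not full
  row 8: 5 empty cells -> not full
  row 9: 0 empty cells -> FULL (clear)
Total rows cleared: 3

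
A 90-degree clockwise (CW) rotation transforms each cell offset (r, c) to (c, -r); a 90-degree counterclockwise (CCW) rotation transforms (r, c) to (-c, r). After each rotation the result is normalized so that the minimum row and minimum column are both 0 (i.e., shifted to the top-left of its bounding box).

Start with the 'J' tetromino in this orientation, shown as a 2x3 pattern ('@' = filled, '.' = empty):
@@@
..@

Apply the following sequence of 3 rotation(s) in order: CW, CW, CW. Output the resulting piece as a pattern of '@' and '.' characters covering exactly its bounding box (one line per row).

Start:
@@@
..@
After rotation 1 (CW):
.@
.@
@@
After rotation 2 (CW):
@..
@@@
After rotation 3 (CW):
@@
@.
@.

Answer: @@
@.
@.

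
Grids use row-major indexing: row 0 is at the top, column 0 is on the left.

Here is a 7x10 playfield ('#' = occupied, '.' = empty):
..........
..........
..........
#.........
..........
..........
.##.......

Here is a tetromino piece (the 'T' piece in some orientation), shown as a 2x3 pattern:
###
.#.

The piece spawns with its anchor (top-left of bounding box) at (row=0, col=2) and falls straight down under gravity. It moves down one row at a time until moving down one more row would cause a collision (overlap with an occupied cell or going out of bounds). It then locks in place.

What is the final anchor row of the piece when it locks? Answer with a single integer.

Answer: 5

Derivation:
Spawn at (row=0, col=2). Try each row:
  row 0: fits
  row 1: fits
  row 2: fits
  row 3: fits
  row 4: fits
  row 5: fits
  row 6: blocked -> lock at row 5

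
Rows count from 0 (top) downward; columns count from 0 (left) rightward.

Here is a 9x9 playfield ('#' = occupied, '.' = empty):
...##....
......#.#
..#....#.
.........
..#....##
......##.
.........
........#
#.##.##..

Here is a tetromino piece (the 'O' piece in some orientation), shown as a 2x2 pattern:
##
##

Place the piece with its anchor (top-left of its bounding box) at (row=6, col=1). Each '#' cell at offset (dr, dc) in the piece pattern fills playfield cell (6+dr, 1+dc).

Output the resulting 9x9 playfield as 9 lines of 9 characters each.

Answer: ...##....
......#.#
..#....#.
.........
..#....##
......##.
.##......
.##.....#
#.##.##..

Derivation:
Fill (6+0,1+0) = (6,1)
Fill (6+0,1+1) = (6,2)
Fill (6+1,1+0) = (7,1)
Fill (6+1,1+1) = (7,2)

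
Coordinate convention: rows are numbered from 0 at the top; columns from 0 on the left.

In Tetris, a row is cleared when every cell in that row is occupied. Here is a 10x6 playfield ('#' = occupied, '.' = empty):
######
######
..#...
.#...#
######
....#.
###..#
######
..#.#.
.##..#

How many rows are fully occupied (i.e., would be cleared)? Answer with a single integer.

Answer: 4

Derivation:
Check each row:
  row 0: 0 empty cells -> FULL (clear)
  row 1: 0 empty cells -> FULL (clear)
  row 2: 5 empty cells -> not full
  row 3: 4 empty cells -> not full
  row 4: 0 empty cells -> FULL (clear)
  row 5: 5 empty cells -> not full
  row 6: 2 empty cells -> not full
  row 7: 0 empty cells -> FULL (clear)
  row 8: 4 empty cells -> not full
  row 9: 3 empty cells -> not full
Total rows cleared: 4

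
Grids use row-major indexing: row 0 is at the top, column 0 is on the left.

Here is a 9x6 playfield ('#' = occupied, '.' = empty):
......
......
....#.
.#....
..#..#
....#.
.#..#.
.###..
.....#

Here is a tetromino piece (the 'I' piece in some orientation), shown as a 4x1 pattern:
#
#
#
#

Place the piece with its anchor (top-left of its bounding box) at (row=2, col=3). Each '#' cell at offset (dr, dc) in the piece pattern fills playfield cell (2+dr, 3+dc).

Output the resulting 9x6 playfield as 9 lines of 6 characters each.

Answer: ......
......
...##.
.#.#..
..##.#
...##.
.#..#.
.###..
.....#

Derivation:
Fill (2+0,3+0) = (2,3)
Fill (2+1,3+0) = (3,3)
Fill (2+2,3+0) = (4,3)
Fill (2+3,3+0) = (5,3)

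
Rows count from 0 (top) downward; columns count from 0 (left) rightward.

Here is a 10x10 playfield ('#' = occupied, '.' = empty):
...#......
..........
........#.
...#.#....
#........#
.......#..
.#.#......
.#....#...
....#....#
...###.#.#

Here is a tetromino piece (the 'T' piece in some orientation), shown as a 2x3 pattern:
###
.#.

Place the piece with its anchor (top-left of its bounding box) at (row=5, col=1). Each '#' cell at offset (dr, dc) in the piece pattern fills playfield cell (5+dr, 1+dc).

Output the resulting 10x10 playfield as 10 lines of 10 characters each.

Fill (5+0,1+0) = (5,1)
Fill (5+0,1+1) = (5,2)
Fill (5+0,1+2) = (5,3)
Fill (5+1,1+1) = (6,2)

Answer: ...#......
..........
........#.
...#.#....
#........#
.###...#..
.###......
.#....#...
....#....#
...###.#.#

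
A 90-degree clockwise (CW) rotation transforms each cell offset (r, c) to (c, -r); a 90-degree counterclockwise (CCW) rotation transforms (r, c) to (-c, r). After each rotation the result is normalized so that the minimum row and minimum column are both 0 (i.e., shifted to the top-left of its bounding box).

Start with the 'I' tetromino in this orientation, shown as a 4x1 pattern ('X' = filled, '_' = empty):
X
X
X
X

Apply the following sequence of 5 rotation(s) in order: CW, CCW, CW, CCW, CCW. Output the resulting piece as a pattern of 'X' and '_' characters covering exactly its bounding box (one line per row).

Start:
X
X
X
X
After rotation 1 (CW):
XXXX
After rotation 2 (CCW):
X
X
X
X
After rotation 3 (CW):
XXXX
After rotation 4 (CCW):
X
X
X
X
After rotation 5 (CCW):
XXXX

Answer: XXXX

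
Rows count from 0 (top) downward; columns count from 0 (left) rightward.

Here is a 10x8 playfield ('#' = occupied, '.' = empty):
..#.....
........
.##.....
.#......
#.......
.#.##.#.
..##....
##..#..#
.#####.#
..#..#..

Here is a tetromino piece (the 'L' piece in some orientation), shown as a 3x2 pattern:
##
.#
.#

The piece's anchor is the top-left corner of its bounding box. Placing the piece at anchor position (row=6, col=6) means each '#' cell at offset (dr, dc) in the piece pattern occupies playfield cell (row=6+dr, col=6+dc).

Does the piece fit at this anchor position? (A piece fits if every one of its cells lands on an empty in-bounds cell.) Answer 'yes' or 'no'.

Answer: no

Derivation:
Check each piece cell at anchor (6, 6):
  offset (0,0) -> (6,6): empty -> OK
  offset (0,1) -> (6,7): empty -> OK
  offset (1,1) -> (7,7): occupied ('#') -> FAIL
  offset (2,1) -> (8,7): occupied ('#') -> FAIL
All cells valid: no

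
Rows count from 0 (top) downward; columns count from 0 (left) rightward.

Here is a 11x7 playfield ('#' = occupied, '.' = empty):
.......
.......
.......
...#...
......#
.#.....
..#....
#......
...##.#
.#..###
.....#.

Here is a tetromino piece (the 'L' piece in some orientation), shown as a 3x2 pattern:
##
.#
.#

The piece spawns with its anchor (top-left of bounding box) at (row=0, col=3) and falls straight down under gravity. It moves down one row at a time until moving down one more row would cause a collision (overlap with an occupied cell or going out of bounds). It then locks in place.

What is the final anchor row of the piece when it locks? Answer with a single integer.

Spawn at (row=0, col=3). Try each row:
  row 0: fits
  row 1: fits
  row 2: fits
  row 3: blocked -> lock at row 2

Answer: 2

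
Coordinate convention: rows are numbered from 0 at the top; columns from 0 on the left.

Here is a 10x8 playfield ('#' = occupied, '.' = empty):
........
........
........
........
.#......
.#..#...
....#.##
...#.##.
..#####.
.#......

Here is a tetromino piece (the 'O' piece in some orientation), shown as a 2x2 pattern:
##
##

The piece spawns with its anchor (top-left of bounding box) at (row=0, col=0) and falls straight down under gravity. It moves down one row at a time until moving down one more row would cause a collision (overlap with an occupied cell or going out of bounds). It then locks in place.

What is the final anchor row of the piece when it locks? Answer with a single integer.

Spawn at (row=0, col=0). Try each row:
  row 0: fits
  row 1: fits
  row 2: fits
  row 3: blocked -> lock at row 2

Answer: 2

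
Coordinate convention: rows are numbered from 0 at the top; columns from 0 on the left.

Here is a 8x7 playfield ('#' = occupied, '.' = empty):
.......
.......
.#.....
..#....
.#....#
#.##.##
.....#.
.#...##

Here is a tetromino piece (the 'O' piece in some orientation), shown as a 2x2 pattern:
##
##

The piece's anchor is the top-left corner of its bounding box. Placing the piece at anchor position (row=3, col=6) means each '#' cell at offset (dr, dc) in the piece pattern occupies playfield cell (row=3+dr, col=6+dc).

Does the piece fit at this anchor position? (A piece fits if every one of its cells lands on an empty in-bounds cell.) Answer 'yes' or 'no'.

Answer: no

Derivation:
Check each piece cell at anchor (3, 6):
  offset (0,0) -> (3,6): empty -> OK
  offset (0,1) -> (3,7): out of bounds -> FAIL
  offset (1,0) -> (4,6): occupied ('#') -> FAIL
  offset (1,1) -> (4,7): out of bounds -> FAIL
All cells valid: no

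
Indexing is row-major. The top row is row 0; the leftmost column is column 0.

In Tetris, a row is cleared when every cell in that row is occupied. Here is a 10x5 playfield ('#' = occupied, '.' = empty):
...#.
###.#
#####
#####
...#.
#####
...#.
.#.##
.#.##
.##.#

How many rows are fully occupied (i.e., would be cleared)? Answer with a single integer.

Check each row:
  row 0: 4 empty cells -> not full
  row 1: 1 empty cell -> not full
  row 2: 0 empty cells -> FULL (clear)
  row 3: 0 empty cells -> FULL (clear)
  row 4: 4 empty cells -> not full
  row 5: 0 empty cells -> FULL (clear)
  row 6: 4 empty cells -> not full
  row 7: 2 empty cells -> not full
  row 8: 2 empty cells -> not full
  row 9: 2 empty cells -> not full
Total rows cleared: 3

Answer: 3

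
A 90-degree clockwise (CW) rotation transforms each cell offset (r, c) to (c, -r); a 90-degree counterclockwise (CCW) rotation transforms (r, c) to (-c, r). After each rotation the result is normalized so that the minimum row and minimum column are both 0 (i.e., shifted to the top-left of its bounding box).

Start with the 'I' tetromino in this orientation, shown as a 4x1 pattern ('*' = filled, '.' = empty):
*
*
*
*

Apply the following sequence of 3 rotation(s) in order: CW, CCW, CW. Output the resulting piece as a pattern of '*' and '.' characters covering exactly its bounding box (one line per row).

Start:
*
*
*
*
After rotation 1 (CW):
****
After rotation 2 (CCW):
*
*
*
*
After rotation 3 (CW):
****

Answer: ****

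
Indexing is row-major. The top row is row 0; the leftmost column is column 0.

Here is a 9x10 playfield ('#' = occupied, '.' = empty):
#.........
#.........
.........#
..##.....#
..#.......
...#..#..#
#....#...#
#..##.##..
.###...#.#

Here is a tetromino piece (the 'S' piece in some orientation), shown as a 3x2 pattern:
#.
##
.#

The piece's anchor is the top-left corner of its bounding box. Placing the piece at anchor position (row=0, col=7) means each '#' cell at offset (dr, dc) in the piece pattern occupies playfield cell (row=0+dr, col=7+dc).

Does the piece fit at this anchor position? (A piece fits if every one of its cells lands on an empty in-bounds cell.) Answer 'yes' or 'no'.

Answer: yes

Derivation:
Check each piece cell at anchor (0, 7):
  offset (0,0) -> (0,7): empty -> OK
  offset (1,0) -> (1,7): empty -> OK
  offset (1,1) -> (1,8): empty -> OK
  offset (2,1) -> (2,8): empty -> OK
All cells valid: yes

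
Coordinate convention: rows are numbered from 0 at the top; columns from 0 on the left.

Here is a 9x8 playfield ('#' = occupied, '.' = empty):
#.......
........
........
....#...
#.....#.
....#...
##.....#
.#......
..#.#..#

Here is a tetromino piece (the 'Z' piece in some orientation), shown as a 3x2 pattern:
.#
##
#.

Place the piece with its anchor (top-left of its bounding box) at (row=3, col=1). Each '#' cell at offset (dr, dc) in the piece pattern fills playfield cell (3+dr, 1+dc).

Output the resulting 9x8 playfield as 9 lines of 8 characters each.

Fill (3+0,1+1) = (3,2)
Fill (3+1,1+0) = (4,1)
Fill (3+1,1+1) = (4,2)
Fill (3+2,1+0) = (5,1)

Answer: #.......
........
........
..#.#...
###...#.
.#..#...
##.....#
.#......
..#.#..#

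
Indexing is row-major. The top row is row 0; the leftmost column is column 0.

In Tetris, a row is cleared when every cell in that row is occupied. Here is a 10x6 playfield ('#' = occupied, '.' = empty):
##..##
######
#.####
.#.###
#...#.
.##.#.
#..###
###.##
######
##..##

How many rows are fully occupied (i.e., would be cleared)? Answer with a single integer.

Check each row:
  row 0: 2 empty cells -> not full
  row 1: 0 empty cells -> FULL (clear)
  row 2: 1 empty cell -> not full
  row 3: 2 empty cells -> not full
  row 4: 4 empty cells -> not full
  row 5: 3 empty cells -> not full
  row 6: 2 empty cells -> not full
  row 7: 1 empty cell -> not full
  row 8: 0 empty cells -> FULL (clear)
  row 9: 2 empty cells -> not full
Total rows cleared: 2

Answer: 2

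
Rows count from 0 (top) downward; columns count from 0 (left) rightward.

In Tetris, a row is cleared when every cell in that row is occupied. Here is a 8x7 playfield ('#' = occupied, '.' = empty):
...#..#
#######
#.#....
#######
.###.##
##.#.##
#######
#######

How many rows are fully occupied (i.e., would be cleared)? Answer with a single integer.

Answer: 4

Derivation:
Check each row:
  row 0: 5 empty cells -> not full
  row 1: 0 empty cells -> FULL (clear)
  row 2: 5 empty cells -> not full
  row 3: 0 empty cells -> FULL (clear)
  row 4: 2 empty cells -> not full
  row 5: 2 empty cells -> not full
  row 6: 0 empty cells -> FULL (clear)
  row 7: 0 empty cells -> FULL (clear)
Total rows cleared: 4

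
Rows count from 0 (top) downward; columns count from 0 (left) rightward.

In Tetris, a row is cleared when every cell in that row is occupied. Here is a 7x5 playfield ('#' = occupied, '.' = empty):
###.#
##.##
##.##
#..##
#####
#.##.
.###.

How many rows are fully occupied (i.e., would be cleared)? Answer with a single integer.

Answer: 1

Derivation:
Check each row:
  row 0: 1 empty cell -> not full
  row 1: 1 empty cell -> not full
  row 2: 1 empty cell -> not full
  row 3: 2 empty cells -> not full
  row 4: 0 empty cells -> FULL (clear)
  row 5: 2 empty cells -> not full
  row 6: 2 empty cells -> not full
Total rows cleared: 1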